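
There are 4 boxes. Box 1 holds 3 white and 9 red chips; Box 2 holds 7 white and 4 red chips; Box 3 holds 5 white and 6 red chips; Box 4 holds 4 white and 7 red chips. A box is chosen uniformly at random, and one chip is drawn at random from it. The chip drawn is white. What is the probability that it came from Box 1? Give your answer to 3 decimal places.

P(white|Box 1) = 0.25; P(white|Box 2) = 0.6364; P(white|Box 3) = 0.4545; P(white|Box 4) = 0.3636.
Prior × likelihood for each source: 0.25·0.25=0.06250, 0.25·0.6364=0.1591, 0.25·0.4545=0.1136, 0.25·0.3636=0.09091. Summing gives P(white) = 0.42614.
P(Box 1 | white) = 0.06250 / 0.42614 = 0.147.

Posterior probability ≈ 0.147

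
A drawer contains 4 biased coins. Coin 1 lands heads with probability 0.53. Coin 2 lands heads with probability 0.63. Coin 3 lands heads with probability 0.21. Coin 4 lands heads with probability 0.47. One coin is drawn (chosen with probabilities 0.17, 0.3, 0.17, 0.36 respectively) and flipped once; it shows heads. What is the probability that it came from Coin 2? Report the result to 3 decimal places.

P(heads|C1) = 0.53; P(heads|C2) = 0.63; P(heads|C3) = 0.21; P(heads|C4) = 0.47.
Prior × likelihood for each source: 0.17·0.53=0.09010, 0.3·0.63=0.1890, 0.17·0.21=0.03570, 0.36·0.47=0.1692. Summing gives P(heads) = 0.48400.
P(Coin 2 | heads) = 0.1890 / 0.48400 = 0.390.

Posterior probability ≈ 0.390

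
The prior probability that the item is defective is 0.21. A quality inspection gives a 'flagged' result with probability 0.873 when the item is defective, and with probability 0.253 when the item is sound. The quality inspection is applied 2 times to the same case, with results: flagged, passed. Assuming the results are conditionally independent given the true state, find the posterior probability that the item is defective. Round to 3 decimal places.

With H the event that the item is defective, the joint likelihood of the observed sequence is P(data|H) = 0.873·0.127 = 0.11087 and P(data|¬H) = 0.253·0.747 = 0.18899.
Bayes: P(H|data) = 0.21·0.11087 / (0.21·0.11087 + 0.79·0.18899) = 0.023283/0.17259 = 0.1349.

Posterior P(H) ≈ 0.135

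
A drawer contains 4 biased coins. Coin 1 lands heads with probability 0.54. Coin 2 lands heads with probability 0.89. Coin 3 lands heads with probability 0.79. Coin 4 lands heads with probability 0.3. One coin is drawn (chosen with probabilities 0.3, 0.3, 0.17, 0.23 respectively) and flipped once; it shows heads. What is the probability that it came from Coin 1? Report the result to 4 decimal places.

P(heads|C1) = 0.54; P(heads|C2) = 0.89; P(heads|C3) = 0.79; P(heads|C4) = 0.3.
Prior × likelihood for each source: 0.3·0.54=0.1620, 0.3·0.89=0.2670, 0.17·0.79=0.1343, 0.23·0.3=0.06900. Summing gives P(heads) = 0.63230.
P(Coin 1 | heads) = 0.1620 / 0.63230 = 0.2562.

Posterior probability ≈ 0.2562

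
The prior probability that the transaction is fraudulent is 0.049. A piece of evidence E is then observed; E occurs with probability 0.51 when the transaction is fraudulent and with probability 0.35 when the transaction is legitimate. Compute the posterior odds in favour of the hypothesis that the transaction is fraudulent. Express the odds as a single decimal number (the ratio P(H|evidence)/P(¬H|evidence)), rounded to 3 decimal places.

Prior odds = 0.049/(1−0.049) = 0.051525.
Likelihood ratio for E = 0.51/0.35 = 1.4571.
Posterior odds = prior odds × LR = 0.075079.

Posterior odds ≈ 0.075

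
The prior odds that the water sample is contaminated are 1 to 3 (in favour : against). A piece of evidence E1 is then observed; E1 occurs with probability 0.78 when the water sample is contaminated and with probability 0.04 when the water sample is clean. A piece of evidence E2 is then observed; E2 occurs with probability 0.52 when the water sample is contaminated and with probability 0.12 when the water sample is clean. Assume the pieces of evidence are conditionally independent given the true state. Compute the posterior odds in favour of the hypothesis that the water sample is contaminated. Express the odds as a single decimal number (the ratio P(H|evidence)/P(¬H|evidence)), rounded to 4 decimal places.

Posterior odds ≈ 28.1667

Prior odds = 1/3 = 0.33333.
Likelihood ratio for E1 = 0.78/0.04 = 19.500.
Likelihood ratio for E2 = 0.52/0.12 = 4.3333.
Posterior odds = prior odds × LR₁ × LR₂ = 28.167.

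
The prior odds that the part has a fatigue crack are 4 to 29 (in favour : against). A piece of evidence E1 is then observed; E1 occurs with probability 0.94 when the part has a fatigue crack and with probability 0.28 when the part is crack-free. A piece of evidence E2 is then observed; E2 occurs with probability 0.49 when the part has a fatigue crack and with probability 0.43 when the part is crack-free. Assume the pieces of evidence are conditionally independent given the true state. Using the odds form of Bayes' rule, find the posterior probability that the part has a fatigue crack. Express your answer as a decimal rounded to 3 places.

Posterior probability ≈ 0.345

Prior odds = 4/29 = 0.13793.
Likelihood ratio for E1 = 0.94/0.28 = 3.3571.
Likelihood ratio for E2 = 0.49/0.43 = 1.1395.
Posterior odds = prior odds × LR₁ × LR₂ = 0.52767.
Posterior probability = odds/(1+odds) = 0.52767/1.5277 = 0.345.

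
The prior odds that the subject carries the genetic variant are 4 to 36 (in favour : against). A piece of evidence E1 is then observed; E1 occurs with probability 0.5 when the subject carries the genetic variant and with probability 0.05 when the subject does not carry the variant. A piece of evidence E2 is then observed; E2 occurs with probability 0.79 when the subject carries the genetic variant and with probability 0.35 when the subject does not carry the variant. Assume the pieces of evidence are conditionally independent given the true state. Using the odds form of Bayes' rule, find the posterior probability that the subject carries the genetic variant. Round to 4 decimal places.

Prior odds = 4/36 = 0.11111.
Likelihood ratio for E1 = 0.5/0.05 = 10.000.
Likelihood ratio for E2 = 0.79/0.35 = 2.2571.
Posterior odds = prior odds × LR₁ × LR₂ = 2.5079.
Posterior probability = odds/(1+odds) = 2.5079/3.5079 = 0.7149.

Posterior probability ≈ 0.7149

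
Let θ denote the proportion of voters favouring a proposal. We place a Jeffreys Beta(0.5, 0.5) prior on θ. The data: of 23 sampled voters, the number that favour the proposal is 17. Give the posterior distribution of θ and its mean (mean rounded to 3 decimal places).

The binomial likelihood is conjugate to the Beta prior: with 17 successes and 6 failures, the posterior is Beta(0.5+17, 0.5+6) = Beta(17.5, 6.5).
Posterior mean = α/(α+β) = 17.5/24 = 0.729.

Posterior: Beta(17.5, 6.5); mean ≈ 0.729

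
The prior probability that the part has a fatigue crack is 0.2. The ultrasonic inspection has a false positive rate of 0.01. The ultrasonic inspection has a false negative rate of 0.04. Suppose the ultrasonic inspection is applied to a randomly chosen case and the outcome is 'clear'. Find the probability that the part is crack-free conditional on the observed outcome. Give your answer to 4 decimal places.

Write H for 'the part has a fatigue crack'. Prior odds H:¬H = 0.2/0.8 = 0.25000. For the 'clear' outcome, the likelihood ratio is 0.04/0.99 = 0.040404.
Posterior odds = 0.25000 × 0.040404 = 0.010101, so P(H|E) = 0.010101/(1+0.010101) = 0.0100. Then P(¬H|E) = 1 − 0.0100 = 0.9900.

P(¬H | E) ≈ 0.9900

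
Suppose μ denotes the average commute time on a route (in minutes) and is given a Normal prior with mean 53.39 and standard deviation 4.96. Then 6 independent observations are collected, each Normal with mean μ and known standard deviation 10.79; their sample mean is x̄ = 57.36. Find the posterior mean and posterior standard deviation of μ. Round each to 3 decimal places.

Posterior mean ≈ 55.609; posterior SD ≈ 3.294

Prior precision 1/τ₀² = 1/4.96² = 0.0406478; data precision n/σ² = 6/10.79² = 0.0515357.
Posterior precision = 0.0406478 + 0.0515357 = 0.0921835, giving posterior SD = 1/√0.0921835 = 3.294.
Posterior mean = (0.0406478·53.39 + 0.0515357·57.36) / 0.0921835 = 55.609.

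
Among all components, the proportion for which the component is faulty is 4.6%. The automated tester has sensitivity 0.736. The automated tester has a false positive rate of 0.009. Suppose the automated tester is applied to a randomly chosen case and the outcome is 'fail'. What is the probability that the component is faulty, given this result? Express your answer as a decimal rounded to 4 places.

Let H be the event that the component is faulty. P(H) = 0.046, so P(¬H) = 0.954. With E the 'fail' result, P(E|H) = 0.736 and P(E|¬H) = 0.009.
P(E) = 0.736·0.046 + 0.009·0.954 = 0.033856 + 0.0085860 = 0.042442.
By Bayes' theorem, P(H|E) = 0.033856 / 0.042442 = 0.7977.

P(H | E) ≈ 0.7977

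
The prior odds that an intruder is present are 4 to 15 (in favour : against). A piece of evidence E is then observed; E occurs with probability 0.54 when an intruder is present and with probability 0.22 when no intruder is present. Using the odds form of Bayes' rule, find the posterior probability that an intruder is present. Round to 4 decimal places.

Prior odds = 4/15 = 0.26667. In log-odds, ln(0.26667) = -1.3218.
Add log likelihood ratio: ln(2.4545) = 0.89794.
Posterior log-odds = -0.42381, so posterior odds = exp(-0.42381) = 0.65455. Converting, P(H|E) = 0.65455/1.6545 = 0.3956.

Posterior probability ≈ 0.3956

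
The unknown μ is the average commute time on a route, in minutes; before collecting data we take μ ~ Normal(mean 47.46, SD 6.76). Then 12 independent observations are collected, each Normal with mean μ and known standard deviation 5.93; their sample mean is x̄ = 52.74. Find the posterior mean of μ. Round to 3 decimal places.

With known σ, the Normal prior is conjugate. Weight on the data is w = (n/σ²)/(n/σ² + 1/τ₀²) = 0.341249/(0.341249+0.0218830) = 0.93974.
Posterior mean = w·x̄ + (1−w)·μ₀ = 0.93974·52.74 + 0.060262·47.46 = 52.422.

Posterior mean ≈ 52.422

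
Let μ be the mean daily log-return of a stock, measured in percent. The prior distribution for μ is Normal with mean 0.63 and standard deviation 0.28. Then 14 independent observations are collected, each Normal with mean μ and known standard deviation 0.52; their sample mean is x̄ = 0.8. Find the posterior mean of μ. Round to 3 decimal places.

Prior precision 1/τ₀² = 1/0.28² = 12.7551; data precision n/σ² = 14/0.52² = 51.7751.
Posterior precision = 12.7551 + 51.7751 = 64.5302.
Posterior mean = (12.7551·0.63 + 51.7751·0.8) / 64.5302 = 0.766.

Posterior mean ≈ 0.766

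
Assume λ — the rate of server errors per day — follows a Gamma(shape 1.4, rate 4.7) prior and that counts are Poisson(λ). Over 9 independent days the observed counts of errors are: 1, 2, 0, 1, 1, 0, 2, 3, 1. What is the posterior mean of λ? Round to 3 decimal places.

Posterior mean ≈ 0.905

Total count ∑xᵢ = 11 over n = 9 days.
Gamma is conjugate to the Poisson likelihood: posterior is Gamma(shape = 1.4+11 = 12.4, rate = 4.7+9 = 13.7).
Posterior mean = shape/rate = 12.4/13.7 = 0.905.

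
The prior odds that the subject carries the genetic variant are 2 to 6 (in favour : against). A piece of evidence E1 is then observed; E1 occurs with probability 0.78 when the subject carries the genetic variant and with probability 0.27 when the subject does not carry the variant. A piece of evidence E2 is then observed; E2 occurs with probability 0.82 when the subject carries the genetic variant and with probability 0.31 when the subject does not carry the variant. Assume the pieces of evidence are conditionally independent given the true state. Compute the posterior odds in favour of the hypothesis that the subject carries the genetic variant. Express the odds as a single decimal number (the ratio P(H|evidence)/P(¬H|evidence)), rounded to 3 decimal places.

Prior odds = 2/6 = 0.33333.
Likelihood ratio for E1 = 0.78/0.27 = 2.8889.
Likelihood ratio for E2 = 0.82/0.31 = 2.6452.
Posterior odds = prior odds × LR₁ × LR₂ = 2.5472.

Posterior odds ≈ 2.547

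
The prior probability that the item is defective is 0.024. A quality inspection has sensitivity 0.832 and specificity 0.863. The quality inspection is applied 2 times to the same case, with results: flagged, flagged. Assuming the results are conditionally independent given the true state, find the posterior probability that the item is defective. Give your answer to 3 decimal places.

Posterior P(H) ≈ 0.476

With H the event that the item is defective, the joint likelihood of the observed sequence is P(data|H) = 0.832·0.832 = 0.69222 and P(data|¬H) = 0.137·0.137 = 0.018769.
Bayes: P(H|data) = 0.024·0.69222 / (0.024·0.69222 + 0.976·0.018769) = 0.016613/0.034932 = 0.4756.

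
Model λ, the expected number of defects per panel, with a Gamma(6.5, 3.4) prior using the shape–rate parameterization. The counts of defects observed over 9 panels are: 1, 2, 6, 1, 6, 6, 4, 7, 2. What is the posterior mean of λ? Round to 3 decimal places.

Posterior mean ≈ 3.347

The Poisson likelihood adds the total count to the shape and the number of exposure periods to the rate. Here ∑xᵢ = 35 and n = 9, so shape 6.5→41.5 and rate 3.4→12.4.
E[λ | data] = 41.5/12.4 = 3.347.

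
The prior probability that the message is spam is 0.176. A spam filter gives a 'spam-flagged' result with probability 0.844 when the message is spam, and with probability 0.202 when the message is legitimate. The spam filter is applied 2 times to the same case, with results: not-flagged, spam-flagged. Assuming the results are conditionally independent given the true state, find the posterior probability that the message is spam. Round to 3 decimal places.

With H the event that the message is spam, the joint likelihood of the observed sequence is P(data|H) = 0.156·0.844 = 0.13166 and P(data|¬H) = 0.798·0.202 = 0.16120.
Bayes: P(H|data) = 0.176·0.13166 / (0.176·0.13166 + 0.824·0.16120) = 0.023173/0.15600 = 0.1485.

Posterior P(H) ≈ 0.149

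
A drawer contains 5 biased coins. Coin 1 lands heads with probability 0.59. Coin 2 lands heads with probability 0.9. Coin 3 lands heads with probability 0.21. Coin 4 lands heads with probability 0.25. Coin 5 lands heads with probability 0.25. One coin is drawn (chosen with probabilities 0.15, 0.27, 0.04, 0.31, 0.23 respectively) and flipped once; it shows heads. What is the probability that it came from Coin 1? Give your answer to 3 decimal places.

Posterior probability ≈ 0.186

P(heads|C1) = 0.59; P(heads|C2) = 0.9; P(heads|C3) = 0.21; P(heads|C4) = 0.25; P(heads|C5) = 0.25.
Prior × likelihood for each source: 0.15·0.59=0.08850, 0.27·0.9=0.2430, 0.04·0.21=0.008400, 0.31·0.25=0.07750, 0.23·0.25=0.05750. Summing gives P(heads) = 0.47490.
P(Coin 1 | heads) = 0.08850 / 0.47490 = 0.186.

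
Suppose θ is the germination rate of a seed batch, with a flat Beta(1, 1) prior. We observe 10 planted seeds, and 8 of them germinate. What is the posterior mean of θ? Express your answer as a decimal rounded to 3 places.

Posterior mean ≈ 0.750

The binomial likelihood is conjugate to the Beta prior: with 8 successes and 2 failures, the posterior is Beta(1+8, 1+2) = Beta(9, 3).
Posterior mean = α/(α+β) = 9/12 = 0.750.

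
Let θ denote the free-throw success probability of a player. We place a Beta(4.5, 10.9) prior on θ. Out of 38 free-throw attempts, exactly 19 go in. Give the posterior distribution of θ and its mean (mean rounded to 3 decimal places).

Posterior: Beta(23.5, 29.9); mean ≈ 0.440

The binomial likelihood is conjugate to the Beta prior: with 19 successes and 19 failures, the posterior is Beta(4.5+19, 10.9+19) = Beta(23.5, 29.9).
E[θ | data] = 23.5/(23.5+29.9) = 0.440.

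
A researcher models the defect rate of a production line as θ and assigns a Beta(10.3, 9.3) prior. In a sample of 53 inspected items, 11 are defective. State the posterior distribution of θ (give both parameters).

Observing 11 successes and 42 failures updates Beta(10.3, 9.3) by adding the success and failure counts to the two shape parameters: α = 10.3+11 = 21.3, β = 9.3+42 = 51.3.

Posterior: Beta(21.3, 51.3)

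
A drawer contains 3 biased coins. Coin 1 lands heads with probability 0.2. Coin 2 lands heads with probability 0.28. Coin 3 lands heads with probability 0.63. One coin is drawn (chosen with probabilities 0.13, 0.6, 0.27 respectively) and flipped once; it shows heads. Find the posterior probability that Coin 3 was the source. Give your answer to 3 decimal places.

Posterior probability ≈ 0.467

P(heads|C1) = 0.2; P(heads|C2) = 0.28; P(heads|C3) = 0.63.
Prior × likelihood for each source: 0.13·0.2=0.02600, 0.6·0.28=0.1680, 0.27·0.63=0.1701. Summing gives P(heads) = 0.36410.
P(Coin 3 | heads) = 0.1701 / 0.36410 = 0.467.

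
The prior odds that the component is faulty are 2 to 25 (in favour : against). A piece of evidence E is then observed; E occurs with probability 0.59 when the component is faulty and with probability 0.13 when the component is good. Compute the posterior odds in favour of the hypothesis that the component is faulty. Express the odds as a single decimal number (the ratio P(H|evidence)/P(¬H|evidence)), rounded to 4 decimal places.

Posterior odds ≈ 0.3631

Prior odds = 2/25 = 0.080000. In log-odds, ln(0.080000) = -2.5257.
Add log likelihood ratio: ln(4.5385) = 1.5126.
Posterior log-odds = -1.0131, so posterior odds = exp(-1.0131) = 0.36308.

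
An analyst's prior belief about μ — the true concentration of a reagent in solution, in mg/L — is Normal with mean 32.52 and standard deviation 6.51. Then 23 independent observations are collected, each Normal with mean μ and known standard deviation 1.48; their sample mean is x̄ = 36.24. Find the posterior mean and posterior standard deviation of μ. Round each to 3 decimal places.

Prior precision 1/τ₀² = 1/6.51² = 0.0235960; data precision n/σ² = 23/1.48² = 10.5004.
Posterior precision = 0.0235960 + 10.5004 = 10.5240, giving posterior SD = 1/√10.5240 = 0.308.
Posterior mean = (0.0235960·32.52 + 10.5004·36.24) / 10.5240 = 36.232.

Posterior mean ≈ 36.232; posterior SD ≈ 0.308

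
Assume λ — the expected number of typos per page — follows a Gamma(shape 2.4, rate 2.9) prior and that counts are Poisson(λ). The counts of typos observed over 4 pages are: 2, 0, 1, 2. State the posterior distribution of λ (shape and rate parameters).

Total count ∑xᵢ = 5 over n = 4 pages.
Gamma is conjugate to the Poisson likelihood: posterior is Gamma(shape = 2.4+5 = 7.4, rate = 2.9+4 = 6.9).

Posterior: Gamma(shape=7.4, rate=6.9)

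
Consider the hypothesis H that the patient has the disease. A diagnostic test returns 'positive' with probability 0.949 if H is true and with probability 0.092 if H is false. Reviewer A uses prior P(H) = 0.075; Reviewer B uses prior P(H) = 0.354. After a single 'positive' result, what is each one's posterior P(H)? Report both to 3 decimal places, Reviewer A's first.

Reviewer A: 0.455; Reviewer B: 0.850

P('+'|H) = 0.949, P('+'|¬H) = 0.092.
Reviewer A: numerator 0.949·0.075 = 0.071175; evidence = 0.071175+0.092·0.925 = 0.15627; posterior = 0.455.
Reviewer B: numerator 0.949·0.354 = 0.33595; evidence = 0.33595+0.092·0.646 = 0.39538; posterior = 0.850.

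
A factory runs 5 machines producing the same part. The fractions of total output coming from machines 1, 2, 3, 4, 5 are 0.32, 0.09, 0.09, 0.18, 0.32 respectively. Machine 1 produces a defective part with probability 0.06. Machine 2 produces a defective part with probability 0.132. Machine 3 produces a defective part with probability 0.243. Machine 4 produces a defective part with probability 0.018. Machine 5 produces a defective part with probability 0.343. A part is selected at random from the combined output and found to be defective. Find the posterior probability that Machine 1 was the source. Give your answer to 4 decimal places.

Posterior probability ≈ 0.1157

Tabulate prior·likelihood by source: [1] prior 0.32, lik 0.06, product 0.01920; [2] prior 0.09, lik 0.132, product 0.01188; [3] prior 0.09, lik 0.243, product 0.02187; [4] prior 0.18, lik 0.018, product 0.003240; [5] prior 0.32, lik 0.343, product 0.1098.
Normalizing constant = 0.16595; the posterior for Machine 1 is its product over the sum, 0.01920/0.16595 = 0.1157.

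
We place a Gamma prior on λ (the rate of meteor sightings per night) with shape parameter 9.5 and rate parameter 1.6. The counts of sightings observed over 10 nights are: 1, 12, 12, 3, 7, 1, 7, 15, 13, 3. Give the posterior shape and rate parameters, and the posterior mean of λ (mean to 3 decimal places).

Posterior: Gamma(shape=83.5, rate=11.6); mean ≈ 7.198

Total count ∑xᵢ = 74 over n = 10 nights.
Gamma is conjugate to the Poisson likelihood: posterior is Gamma(shape = 9.5+74 = 83.5, rate = 1.6+10 = 11.6).
Posterior mean = shape/rate = 83.5/11.6 = 7.198.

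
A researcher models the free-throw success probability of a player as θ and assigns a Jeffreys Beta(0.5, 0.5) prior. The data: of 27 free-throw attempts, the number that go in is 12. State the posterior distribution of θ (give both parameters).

Observing 12 successes and 15 failures updates Beta(0.5, 0.5) by adding the success and failure counts to the two shape parameters: α = 0.5+12 = 12.5, β = 0.5+15 = 15.5.

Posterior: Beta(12.5, 15.5)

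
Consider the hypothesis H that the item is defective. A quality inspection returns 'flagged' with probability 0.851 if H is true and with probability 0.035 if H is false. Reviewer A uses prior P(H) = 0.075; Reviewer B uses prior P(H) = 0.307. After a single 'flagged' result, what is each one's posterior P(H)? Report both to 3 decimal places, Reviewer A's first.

The likelihood ratio for a 'flagged' result is 0.851/0.035 = 24.314.
Reviewer A: prior odds 0.075/0.925 = 0.081081; posterior odds 1.9714; posterior probability 0.663.
Reviewer B: prior odds 0.307/0.693 = 0.44300; posterior odds 10.771; posterior probability 0.915.

Reviewer A: 0.663; Reviewer B: 0.915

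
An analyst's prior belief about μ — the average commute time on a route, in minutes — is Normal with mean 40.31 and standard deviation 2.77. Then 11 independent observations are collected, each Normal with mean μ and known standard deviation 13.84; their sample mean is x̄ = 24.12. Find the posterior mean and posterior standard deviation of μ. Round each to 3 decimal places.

Posterior mean ≈ 35.358; posterior SD ≈ 2.308

Prior precision 1/τ₀² = 1/2.77² = 0.130329; data precision n/σ² = 11/13.84² = 0.0574276.
Posterior precision = 0.130329 + 0.0574276 = 0.187756, giving posterior SD = 1/√0.187756 = 2.308.
Posterior mean = (0.130329·40.31 + 0.0574276·24.12) / 0.187756 = 35.358.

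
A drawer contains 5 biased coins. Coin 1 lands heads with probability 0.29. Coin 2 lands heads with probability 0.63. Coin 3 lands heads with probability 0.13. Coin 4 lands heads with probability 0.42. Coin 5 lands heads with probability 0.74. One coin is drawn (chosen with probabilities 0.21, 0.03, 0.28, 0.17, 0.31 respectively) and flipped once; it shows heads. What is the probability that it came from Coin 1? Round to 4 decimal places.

P(heads|C1) = 0.29; P(heads|C2) = 0.63; P(heads|C3) = 0.13; P(heads|C4) = 0.42; P(heads|C5) = 0.74.
Prior × likelihood for each source: 0.21·0.29=0.06090, 0.03·0.63=0.01890, 0.28·0.13=0.03640, 0.17·0.42=0.07140, 0.31·0.74=0.2294. Summing gives P(heads) = 0.41700.
P(Coin 1 | heads) = 0.06090 / 0.41700 = 0.1460.

Posterior probability ≈ 0.1460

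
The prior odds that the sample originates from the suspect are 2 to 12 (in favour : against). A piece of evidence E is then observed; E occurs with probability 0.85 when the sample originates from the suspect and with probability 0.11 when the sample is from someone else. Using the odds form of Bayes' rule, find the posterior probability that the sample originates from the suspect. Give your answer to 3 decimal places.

Prior odds = 2/12 = 0.16667.
Likelihood ratio for E = 0.85/0.11 = 7.7273.
Posterior odds = prior odds × LR = 1.2879.
Posterior probability = odds/(1+odds) = 1.2879/2.2879 = 0.563.

Posterior probability ≈ 0.563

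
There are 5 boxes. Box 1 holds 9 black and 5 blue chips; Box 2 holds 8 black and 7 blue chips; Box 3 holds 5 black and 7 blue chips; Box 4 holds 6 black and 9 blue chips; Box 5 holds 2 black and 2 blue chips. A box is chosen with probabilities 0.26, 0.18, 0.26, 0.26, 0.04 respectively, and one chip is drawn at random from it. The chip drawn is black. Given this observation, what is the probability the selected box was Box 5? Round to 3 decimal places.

P(black|Box 1) = 0.6429; P(black|Box 2) = 0.5333; P(black|Box 3) = 0.4167; P(black|Box 4) = 0.4; P(black|Box 5) = 0.5.
Prior × likelihood for each source: 0.26·0.6429=0.1671, 0.18·0.5333=0.09600, 0.26·0.4167=0.1083, 0.26·0.4=0.1040, 0.04·0.5=0.02000. Summing gives P(black) = 0.49548.
P(Box 5 | black) = 0.02000 / 0.49548 = 0.040.

Posterior probability ≈ 0.040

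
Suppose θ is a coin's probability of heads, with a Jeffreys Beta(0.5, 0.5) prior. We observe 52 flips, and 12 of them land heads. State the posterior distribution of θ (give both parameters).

The binomial likelihood is conjugate to the Beta prior: with 12 successes and 40 failures, the posterior is Beta(0.5+12, 0.5+40) = Beta(12.5, 40.5).

Posterior: Beta(12.5, 40.5)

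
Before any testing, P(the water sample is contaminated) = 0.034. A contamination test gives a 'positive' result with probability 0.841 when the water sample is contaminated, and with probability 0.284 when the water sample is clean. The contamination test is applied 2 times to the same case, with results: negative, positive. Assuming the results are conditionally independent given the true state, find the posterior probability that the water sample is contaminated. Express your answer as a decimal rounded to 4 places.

Let H be the event that the water sample is contaminated; start with P(H) = 0.034. P('positive'|H) = 0.841, P('positive'|¬H) = 0.284.
Update on result 1 ('negative'): P(H) ← 0.159·0.0340 / (0.159·0.0340 + 0.716·0.9660) = 0.0054060/0.69706 = 0.0078.
Update on result 2 ('positive'): P(H) ← 0.841·0.0078 / (0.841·0.0078 + 0.284·0.9922) = 0.0065223/0.28832 = 0.0226.

Posterior P(H) ≈ 0.0226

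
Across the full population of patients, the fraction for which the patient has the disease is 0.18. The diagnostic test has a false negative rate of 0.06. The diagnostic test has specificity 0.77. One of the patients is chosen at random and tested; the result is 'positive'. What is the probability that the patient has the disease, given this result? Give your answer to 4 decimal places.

Write H for 'the patient has the disease'. Prior odds H:¬H = 0.18/0.82 = 0.21951. For the 'positive' outcome, the likelihood ratio is 0.94/0.23 = 4.0870.
Posterior odds = 0.21951 × 4.0870 = 0.89714, so P(H|E) = 0.89714/(1+0.89714) = 0.4729.

P(H | E) ≈ 0.4729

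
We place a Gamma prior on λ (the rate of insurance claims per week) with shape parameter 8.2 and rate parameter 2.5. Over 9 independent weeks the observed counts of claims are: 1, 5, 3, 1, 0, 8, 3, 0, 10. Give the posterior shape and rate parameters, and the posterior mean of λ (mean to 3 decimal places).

The Poisson likelihood adds the total count to the shape and the number of exposure periods to the rate. Here ∑xᵢ = 31 and n = 9, so shape 8.2→39.2 and rate 2.5→11.5.
Posterior mean = shape/rate = 39.2/11.5 = 3.409.

Posterior: Gamma(shape=39.2, rate=11.5); mean ≈ 3.409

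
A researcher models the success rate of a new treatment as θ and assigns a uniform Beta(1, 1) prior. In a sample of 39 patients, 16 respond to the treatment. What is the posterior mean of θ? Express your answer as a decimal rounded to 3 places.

Observing 16 successes and 23 failures updates Beta(1, 1) by adding the success and failure counts to the two shape parameters: α = 1+16 = 17, β = 1+23 = 24.
E[θ | data] = 17/(17+24) = 0.415.

Posterior mean ≈ 0.415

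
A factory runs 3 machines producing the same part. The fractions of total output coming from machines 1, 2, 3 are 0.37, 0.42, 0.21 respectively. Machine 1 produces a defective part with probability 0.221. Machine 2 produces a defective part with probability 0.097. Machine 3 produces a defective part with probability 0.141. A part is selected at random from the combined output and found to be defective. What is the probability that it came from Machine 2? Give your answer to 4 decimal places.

Tabulate prior·likelihood by source: [1] prior 0.37, lik 0.221, product 0.08177; [2] prior 0.42, lik 0.097, product 0.04074; [3] prior 0.21, lik 0.141, product 0.02961.
Normalizing constant = 0.15212; the posterior for Machine 2 is its product over the sum, 0.04074/0.15212 = 0.2678.

Posterior probability ≈ 0.2678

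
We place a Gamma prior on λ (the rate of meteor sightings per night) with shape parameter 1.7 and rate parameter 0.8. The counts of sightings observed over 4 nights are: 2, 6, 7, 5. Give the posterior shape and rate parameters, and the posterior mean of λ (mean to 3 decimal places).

The Poisson likelihood adds the total count to the shape and the number of exposure periods to the rate. Here ∑xᵢ = 20 and n = 4, so shape 1.7→21.7 and rate 0.8→4.8.
E[λ | data] = 21.7/4.8 = 4.521.

Posterior: Gamma(shape=21.7, rate=4.8); mean ≈ 4.521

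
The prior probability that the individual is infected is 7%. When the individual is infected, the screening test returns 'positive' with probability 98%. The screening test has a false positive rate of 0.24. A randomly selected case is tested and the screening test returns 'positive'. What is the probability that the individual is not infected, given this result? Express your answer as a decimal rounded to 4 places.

Let H be the event that the individual is infected. P(H) = 0.07, so P(¬H) = 0.93. With E the 'positive' result, P(E|H) = 0.98 and P(E|¬H) = 0.24.
P(E) = 0.98·0.07 + 0.24·0.93 = 0.068600 + 0.22320 = 0.29180.
By Bayes' theorem, P(H|E) = 0.068600 / 0.29180 = 0.2351. Hence P(¬H|E) = 1 − 0.2351 = 0.7649.

P(¬H | E) ≈ 0.7649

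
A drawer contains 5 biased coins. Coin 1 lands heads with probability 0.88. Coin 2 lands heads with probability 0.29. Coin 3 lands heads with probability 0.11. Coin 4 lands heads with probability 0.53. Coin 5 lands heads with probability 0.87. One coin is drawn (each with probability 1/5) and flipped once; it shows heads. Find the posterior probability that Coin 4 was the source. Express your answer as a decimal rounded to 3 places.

Posterior probability ≈ 0.198

P(heads|C1) = 0.88; P(heads|C2) = 0.29; P(heads|C3) = 0.11; P(heads|C4) = 0.53; P(heads|C5) = 0.87.
Prior × likelihood for each source: 0.2·0.88=0.1760, 0.2·0.29=0.05800, 0.2·0.11=0.02200, 0.2·0.53=0.1060, 0.2·0.87=0.1740. Summing gives P(heads) = 0.53600.
P(Coin 4 | heads) = 0.1060 / 0.53600 = 0.198.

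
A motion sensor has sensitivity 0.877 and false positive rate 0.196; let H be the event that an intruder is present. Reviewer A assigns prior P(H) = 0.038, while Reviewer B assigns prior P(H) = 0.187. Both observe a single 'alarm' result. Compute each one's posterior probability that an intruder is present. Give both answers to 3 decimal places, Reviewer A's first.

P('+'|H) = 0.877, P('+'|¬H) = 0.196.
Reviewer A: numerator 0.877·0.038 = 0.033326; evidence = 0.033326+0.196·0.962 = 0.22188; posterior = 0.150.
Reviewer B: numerator 0.877·0.187 = 0.16400; evidence = 0.16400+0.196·0.813 = 0.32335; posterior = 0.507.

Reviewer A: 0.150; Reviewer B: 0.507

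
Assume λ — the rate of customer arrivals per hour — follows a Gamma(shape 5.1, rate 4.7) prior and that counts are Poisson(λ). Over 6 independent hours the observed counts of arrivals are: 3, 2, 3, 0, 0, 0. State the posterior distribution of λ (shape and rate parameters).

Total count ∑xᵢ = 8 over n = 6 hours.
Gamma is conjugate to the Poisson likelihood: posterior is Gamma(shape = 5.1+8 = 13.1, rate = 4.7+6 = 10.7).

Posterior: Gamma(shape=13.1, rate=10.7)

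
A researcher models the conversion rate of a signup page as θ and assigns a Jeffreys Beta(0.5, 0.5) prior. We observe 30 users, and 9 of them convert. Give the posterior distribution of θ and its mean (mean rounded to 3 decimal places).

The binomial likelihood is conjugate to the Beta prior: with 9 successes and 21 failures, the posterior is Beta(0.5+9, 0.5+21) = Beta(9.5, 21.5).
E[θ | data] = 9.5/(9.5+21.5) = 0.306.

Posterior: Beta(9.5, 21.5); mean ≈ 0.306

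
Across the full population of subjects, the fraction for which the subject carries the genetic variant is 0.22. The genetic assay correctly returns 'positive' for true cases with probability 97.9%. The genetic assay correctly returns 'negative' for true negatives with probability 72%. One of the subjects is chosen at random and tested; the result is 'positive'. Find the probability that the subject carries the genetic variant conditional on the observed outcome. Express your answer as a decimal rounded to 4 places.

P(H | E) ≈ 0.4965

Write H for 'the subject carries the genetic variant'. Prior odds H:¬H = 0.22/0.78 = 0.28205. For the 'positive' outcome, the likelihood ratio is 0.979/0.28 = 3.4964.
Posterior odds = 0.28205 × 3.4964 = 0.98617, so P(H|E) = 0.98617/(1+0.98617) = 0.4965.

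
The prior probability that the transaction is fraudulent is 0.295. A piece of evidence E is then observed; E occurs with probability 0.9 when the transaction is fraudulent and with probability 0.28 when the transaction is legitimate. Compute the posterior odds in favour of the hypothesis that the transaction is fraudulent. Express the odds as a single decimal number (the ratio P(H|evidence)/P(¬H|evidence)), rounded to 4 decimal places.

Prior odds = 0.295/(1−0.295) = 0.41844. In log-odds, ln(0.41844) = -0.87122.
Add log likelihood ratio: ln(3.2143) = 1.1676.
Posterior log-odds = 0.29638, so posterior odds = exp(0.29638) = 1.3450.

Posterior odds ≈ 1.3450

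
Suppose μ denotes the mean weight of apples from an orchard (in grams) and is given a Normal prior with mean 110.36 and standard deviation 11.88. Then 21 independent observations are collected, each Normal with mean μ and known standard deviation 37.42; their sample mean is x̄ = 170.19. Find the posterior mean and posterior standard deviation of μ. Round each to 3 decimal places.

Posterior mean ≈ 150.993; posterior SD ≈ 6.729

Prior precision 1/τ₀² = 1/11.88² = 0.00708544; data precision n/σ² = 21/37.42² = 0.0149973.
Posterior precision = 0.00708544 + 0.0149973 = 0.0220827, giving posterior SD = 1/√0.0220827 = 6.729.
Posterior mean = (0.00708544·110.36 + 0.0149973·170.19) / 0.0220827 = 150.993.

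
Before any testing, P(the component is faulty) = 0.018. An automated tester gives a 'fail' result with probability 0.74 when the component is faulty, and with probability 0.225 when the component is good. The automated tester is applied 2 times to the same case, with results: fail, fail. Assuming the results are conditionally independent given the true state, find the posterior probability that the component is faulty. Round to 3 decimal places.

Let H be the event that the component is faulty; start with P(H) = 0.018. P('fail'|H) = 0.74, P('fail'|¬H) = 0.225.
Update on result 1 ('fail'): P(H) ← 0.74·0.0180 / (0.74·0.0180 + 0.225·0.9820) = 0.013320/0.23427 = 0.0569.
Update on result 2 ('fail'): P(H) ← 0.74·0.0569 / (0.74·0.0569 + 0.225·0.9431) = 0.042075/0.25428 = 0.1655.

Posterior P(H) ≈ 0.165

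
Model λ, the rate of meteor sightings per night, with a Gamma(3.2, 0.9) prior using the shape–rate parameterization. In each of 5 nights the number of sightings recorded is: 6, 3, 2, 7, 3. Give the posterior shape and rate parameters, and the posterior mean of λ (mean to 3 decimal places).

Posterior: Gamma(shape=24.2, rate=5.9); mean ≈ 4.102

The Poisson likelihood adds the total count to the shape and the number of exposure periods to the rate. Here ∑xᵢ = 21 and n = 5, so shape 3.2→24.2 and rate 0.9→5.9.
E[λ | data] = 24.2/5.9 = 4.102.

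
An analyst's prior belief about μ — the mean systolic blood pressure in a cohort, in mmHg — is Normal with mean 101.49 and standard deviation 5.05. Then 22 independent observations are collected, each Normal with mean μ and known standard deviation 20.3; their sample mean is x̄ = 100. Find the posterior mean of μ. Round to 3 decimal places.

Posterior mean ≈ 100.631

With known σ, the Normal prior is conjugate. Weight on the data is w = (n/σ²)/(n/σ² + 1/τ₀²) = 0.0533864/(0.0533864+0.0392118) = 0.57654.
Posterior mean = w·x̄ + (1−w)·μ₀ = 0.57654·100 + 0.42346·101.49 = 100.631.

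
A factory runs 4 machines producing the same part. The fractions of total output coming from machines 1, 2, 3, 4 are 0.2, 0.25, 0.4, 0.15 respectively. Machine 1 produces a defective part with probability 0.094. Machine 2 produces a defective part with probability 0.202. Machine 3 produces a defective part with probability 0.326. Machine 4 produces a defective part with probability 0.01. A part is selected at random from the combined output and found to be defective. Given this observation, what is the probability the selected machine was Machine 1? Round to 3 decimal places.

Posterior probability ≈ 0.093

Tabulate prior·likelihood by source: [1] prior 0.2, lik 0.094, product 0.01880; [2] prior 0.25, lik 0.202, product 0.05050; [3] prior 0.4, lik 0.326, product 0.1304; [4] prior 0.15, lik 0.01, product 0.001500.
Normalizing constant = 0.20120; the posterior for Machine 1 is its product over the sum, 0.01880/0.20120 = 0.093.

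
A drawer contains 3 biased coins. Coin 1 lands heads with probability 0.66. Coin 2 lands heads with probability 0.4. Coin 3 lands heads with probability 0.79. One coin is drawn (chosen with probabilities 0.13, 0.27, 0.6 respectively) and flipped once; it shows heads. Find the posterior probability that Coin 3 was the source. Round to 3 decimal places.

P(heads|C1) = 0.66; P(heads|C2) = 0.4; P(heads|C3) = 0.79.
Prior × likelihood for each source: 0.13·0.66=0.08580, 0.27·0.4=0.1080, 0.6·0.79=0.4740. Summing gives P(heads) = 0.66780.
P(Coin 3 | heads) = 0.4740 / 0.66780 = 0.710.

Posterior probability ≈ 0.710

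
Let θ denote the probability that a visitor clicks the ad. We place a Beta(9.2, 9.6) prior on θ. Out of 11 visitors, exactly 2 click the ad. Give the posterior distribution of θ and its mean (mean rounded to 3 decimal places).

Posterior: Beta(11.2, 18.6); mean ≈ 0.376

The binomial likelihood is conjugate to the Beta prior: with 2 successes and 9 failures, the posterior is Beta(9.2+2, 9.6+9) = Beta(11.2, 18.6).
Posterior mean = α/(α+β) = 11.2/29.8 = 0.376.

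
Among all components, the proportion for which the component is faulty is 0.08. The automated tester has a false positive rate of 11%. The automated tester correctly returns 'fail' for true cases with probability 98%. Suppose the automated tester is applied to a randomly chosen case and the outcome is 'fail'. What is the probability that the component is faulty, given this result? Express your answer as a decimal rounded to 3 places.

P(H | E) ≈ 0.437

Let H be the event that the component is faulty. P(H) = 0.08, so P(¬H) = 0.92. With E the 'fail' result, P(E|H) = 0.98 and P(E|¬H) = 0.11.
P(E) = 0.98·0.08 + 0.11·0.92 = 0.078400 + 0.10120 = 0.17960.
By Bayes' theorem, P(H|E) = 0.078400 / 0.17960 = 0.437.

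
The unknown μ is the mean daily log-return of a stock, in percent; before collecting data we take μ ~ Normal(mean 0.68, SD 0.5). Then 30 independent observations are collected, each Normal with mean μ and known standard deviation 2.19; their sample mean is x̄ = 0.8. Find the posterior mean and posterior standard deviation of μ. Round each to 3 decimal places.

Posterior mean ≈ 0.753; posterior SD ≈ 0.312

With known σ, the Normal prior is conjugate. Weight on the data is w = (n/σ²)/(n/σ² + 1/τ₀²) = 6.25508/(6.25508+4.00000) = 0.60995.
Posterior mean = w·x̄ + (1−w)·μ₀ = 0.60995·0.8 + 0.39005·0.68 = 0.753. Posterior variance = 1/(6.25508+4.00000) = 0.0975126, so SD = 0.312.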